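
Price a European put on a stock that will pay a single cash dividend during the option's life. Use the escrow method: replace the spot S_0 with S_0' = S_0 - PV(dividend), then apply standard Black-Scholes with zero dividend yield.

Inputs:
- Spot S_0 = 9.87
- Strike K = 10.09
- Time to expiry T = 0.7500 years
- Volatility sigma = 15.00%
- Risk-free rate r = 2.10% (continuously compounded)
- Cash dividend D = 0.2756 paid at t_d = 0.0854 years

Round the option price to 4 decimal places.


PV(D) = D * exp(-r * t_d) = 0.2756 * 0.99820821 = 0.27510618
S_0' = S_0 - PV(D) = 9.8700 - 0.27510618 = 9.59489382
d1 = (ln(S_0'/K) + (r + sigma^2/2)*T) / (sigma*sqrt(T)) = -0.20112013
d2 = d1 - sigma*sqrt(T) = -0.33102394
exp(-rT) = 0.98437338
N(-d1) = 0.57969768; N(-d2) = 0.62968680
P = K * exp(-rT) * N(-d2) - S_0' * N(-d1) = 10.0900 * 0.98437338 * 0.62968680 - 9.59489382 * 0.57969768 = 0.6921

Answer: Price = 0.6921


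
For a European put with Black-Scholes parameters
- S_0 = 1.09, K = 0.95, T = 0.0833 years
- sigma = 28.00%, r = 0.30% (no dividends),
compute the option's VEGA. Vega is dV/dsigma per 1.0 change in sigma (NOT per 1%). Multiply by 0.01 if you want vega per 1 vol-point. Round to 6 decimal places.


Answer: Vega = 0.027399

Derivation:
d1 = 1.7446014499; d2 = 1.6637885796
phi(d1) = 0.0870950139; exp(-qT) = 1.0000000000; exp(-rT) = 0.9997501312
Vega = S * exp(-qT) * phi(d1) * sqrt(T) = 1.0900 * 1.0000000000 * 0.0870950139 * 0.2886173938 = 0.027399


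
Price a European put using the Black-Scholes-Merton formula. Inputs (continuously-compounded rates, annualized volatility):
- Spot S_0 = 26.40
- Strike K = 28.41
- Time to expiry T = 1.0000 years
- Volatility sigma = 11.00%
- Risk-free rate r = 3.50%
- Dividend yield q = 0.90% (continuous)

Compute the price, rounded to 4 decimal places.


d1 = (ln(S/K) + (r - q + 0.5*sigma^2) * T) / (sigma * sqrt(T)) = -0.37570169
d2 = d1 - sigma * sqrt(T) = -0.48570169
exp(-rT) = 0.96560542; exp(-qT) = 0.99104038
P = K * exp(-rT) * N(-d2) - S_0 * exp(-qT) * N(-d1)
N(-d1) = 0.64643066; N(-d2) = 0.68641066
P = 28.4100 * 0.96560542 * 0.68641066 - 26.4000 * 0.99104038 * 0.64643066 = 1.9173

Answer: Price = 1.9173


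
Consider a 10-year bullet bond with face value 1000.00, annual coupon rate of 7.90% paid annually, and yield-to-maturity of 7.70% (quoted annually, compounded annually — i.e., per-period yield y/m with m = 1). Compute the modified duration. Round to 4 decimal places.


Answer: Modified duration = 6.7715

Derivation:
Coupon per period c = face * coupon_rate / m = 79.000000
Periods per year m = 1; per-period yield y/m = 0.077000
Number of cashflows N = 10
Cashflows (t years, CF_t, discount factor 1/(1+y/m)^(m*t), PV):
  t = 1.0000: CF_t = 79.000000, DF = 0.928505, PV = 73.351903
  t = 2.0000: CF_t = 79.000000, DF = 0.862122, PV = 68.107617
  t = 3.0000: CF_t = 79.000000, DF = 0.800484, PV = 63.238270
  t = 4.0000: CF_t = 79.000000, DF = 0.743254, PV = 58.717057
  t = 5.0000: CF_t = 79.000000, DF = 0.690115, PV = 54.519087
  t = 6.0000: CF_t = 79.000000, DF = 0.640775, PV = 50.621251
  t = 7.0000: CF_t = 79.000000, DF = 0.594963, PV = 47.002090
  t = 8.0000: CF_t = 79.000000, DF = 0.552426, PV = 43.641680
  t = 9.0000: CF_t = 79.000000, DF = 0.512931, PV = 40.521523
  t = 10.0000: CF_t = 1079.000000, DF = 0.476259, PV = 513.883190
Price P = sum_t PV_t = 1013.603669
First compute Macaulay numerator sum_t t * PV_t:
  t * PV_t at t = 1.0000: 73.351903
  t * PV_t at t = 2.0000: 136.215234
  t * PV_t at t = 3.0000: 189.714810
  t * PV_t at t = 4.0000: 234.868227
  t * PV_t at t = 5.0000: 272.595435
  t * PV_t at t = 6.0000: 303.727504
  t * PV_t at t = 7.0000: 329.014629
  t * PV_t at t = 8.0000: 349.133444
  t * PV_t at t = 9.0000: 364.693708
  t * PV_t at t = 10.0000: 5138.831904
Macaulay duration D = 7392.146799 / 1013.603669 = 7.292936
Modified duration = D / (1 + y/m) = 7.292936 / (1 + 0.077000) = 6.771528


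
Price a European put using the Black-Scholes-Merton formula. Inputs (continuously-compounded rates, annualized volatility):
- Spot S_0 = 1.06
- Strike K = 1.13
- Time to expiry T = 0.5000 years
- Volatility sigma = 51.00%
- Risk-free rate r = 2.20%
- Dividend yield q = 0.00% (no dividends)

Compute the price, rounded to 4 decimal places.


d1 = (ln(S/K) + (r - q + 0.5*sigma^2) * T) / (sigma * sqrt(T)) = 0.03348712
d2 = d1 - sigma * sqrt(T) = -0.32713734
exp(-rT) = 0.98906028; exp(-qT) = 1.00000000
P = K * exp(-rT) * N(-d2) - S_0 * exp(-qT) * N(-d1)
N(-d1) = 0.48664307; N(-d2) = 0.62821799
P = 1.1300 * 0.98906028 * 0.62821799 - 1.0600 * 1.00000000 * 0.48664307 = 0.1863

Answer: Price = 0.1863


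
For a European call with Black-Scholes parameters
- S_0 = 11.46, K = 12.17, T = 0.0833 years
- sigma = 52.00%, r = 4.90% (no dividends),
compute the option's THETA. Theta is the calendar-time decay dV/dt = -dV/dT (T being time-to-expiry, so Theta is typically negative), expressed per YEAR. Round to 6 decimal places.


Answer: Theta = -4.133524

Derivation:
d1 = -0.2982877403; d2 = -0.4483687851
phi(d1) = 0.3815832169; exp(-qT) = 1.0000000000; exp(-rT) = 0.9959266188
Theta = -S*exp(-qT)*phi(d1)*sigma/(2*sqrt(T)) - r*K*exp(-rT)*N(d2) + q*S*exp(-qT)*N(d1)
N(d1) = 0.3827417802; N(d2) = 0.3269435329; sqrt(T) = 0.2886173938
Term 1 = -11.4600 * 1.0000000000 * 0.3815832169 * 0.5200 / (2 * 0.2886173938) = -3.9393514649
Term 2 = -0.0490 * 12.1700 * 0.9959266188 * 0.3269435329 = -0.1941720652
Term 3 = 0 (no dividend yield, q = 0)
Theta = -3.9393514649 + (-0.1941720652) + (0.0000000000) = -4.133524


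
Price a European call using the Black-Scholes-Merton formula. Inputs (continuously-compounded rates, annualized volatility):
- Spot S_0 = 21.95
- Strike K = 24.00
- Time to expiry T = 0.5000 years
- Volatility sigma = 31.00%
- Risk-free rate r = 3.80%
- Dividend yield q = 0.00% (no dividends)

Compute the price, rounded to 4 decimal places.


Answer: Price = 1.2870

Derivation:
d1 = (ln(S/K) + (r - q + 0.5*sigma^2) * T) / (sigma * sqrt(T)) = -0.21104487
d2 = d1 - sigma * sqrt(T) = -0.43024798
exp(-rT) = 0.98117936; exp(-qT) = 1.00000000
C = S_0 * exp(-qT) * N(d1) - K * exp(-rT) * N(d2)
N(d1) = 0.41642613; N(d2) = 0.33350763
C = 21.9500 * 1.00000000 * 0.41642613 - 24.0000 * 0.98117936 * 0.33350763 = 1.2870


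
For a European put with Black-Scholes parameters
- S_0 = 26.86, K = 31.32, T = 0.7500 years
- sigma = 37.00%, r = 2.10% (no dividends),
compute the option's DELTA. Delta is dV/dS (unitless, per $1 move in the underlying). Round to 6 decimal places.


d1 = -0.2700475680; d2 = -0.5904769674
phi(d1) = 0.3846577205; exp(-qT) = 1.0000000000; exp(-rT) = 0.9843733826
N(-d1) = 0.6064381707
Delta = -exp(-qT) * N(-d1) = -1.0000000000 * 0.6064381707 = -0.606438

Answer: Delta = -0.606438


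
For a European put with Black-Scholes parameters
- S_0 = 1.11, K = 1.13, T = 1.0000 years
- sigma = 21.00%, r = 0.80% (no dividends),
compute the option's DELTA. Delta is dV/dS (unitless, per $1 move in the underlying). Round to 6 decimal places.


d1 = 0.0580589648; d2 = -0.1519410352
phi(d1) = 0.3982704607; exp(-qT) = 1.0000000000; exp(-rT) = 0.9920319148
N(-d1) = 0.4768508303
Delta = -exp(-qT) * N(-d1) = -1.0000000000 * 0.4768508303 = -0.476851

Answer: Delta = -0.476851


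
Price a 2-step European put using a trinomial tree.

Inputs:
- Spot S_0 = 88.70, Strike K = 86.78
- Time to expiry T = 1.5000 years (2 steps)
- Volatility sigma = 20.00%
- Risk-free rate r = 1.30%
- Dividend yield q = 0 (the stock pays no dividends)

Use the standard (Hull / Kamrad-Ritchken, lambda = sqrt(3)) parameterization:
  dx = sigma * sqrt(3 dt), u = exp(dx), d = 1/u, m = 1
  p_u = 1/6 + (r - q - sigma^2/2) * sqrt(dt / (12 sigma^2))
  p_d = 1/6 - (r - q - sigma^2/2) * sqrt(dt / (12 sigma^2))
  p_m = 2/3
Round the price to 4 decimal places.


Answer: Price = V(0,0) = 5.9825

Derivation:
dt = T/N = 0.750000; dx = sigma*sqrt(3*dt) = 0.300000
u = exp(dx) = 1.349859; d = 1/u = 0.740818
p_u = 0.157917, p_m = 0.666667, p_d = 0.175417
Discount per step: exp(-r*dt) = 0.990297
Stock lattice S(k, j) with j the centered position index:
  k=0: S(0,+0) = 88.7000
  k=1: S(1,-1) = 65.7106; S(1,+0) = 88.7000; S(1,+1) = 119.7325
  k=2: S(2,-2) = 48.6796; S(2,-1) = 65.7106; S(2,+0) = 88.7000; S(2,+1) = 119.7325; S(2,+2) = 161.6219
Terminal payoffs V(N, j) = max(K - S_T, 0):
  V(2,-2) = 38.100408; V(2,-1) = 21.069424; V(2,+0) = 0.000000; V(2,+1) = 0.000000; V(2,+2) = 0.000000
Backward induction: V(k, j) = exp(-r*dt) * [p_u * V(k+1, j+1) + p_m * V(k+1, j) + p_d * V(k+1, j-1)]
  V(1,-1) = exp(-r*dt) * [p_u*0.000000 + p_m*21.069424 + p_d*38.100408] = 20.528596
  V(1,+0) = exp(-r*dt) * [p_u*0.000000 + p_m*0.000000 + p_d*21.069424] = 3.660068
  V(1,+1) = exp(-r*dt) * [p_u*0.000000 + p_m*0.000000 + p_d*0.000000] = 0.000000
  V(0,+0) = exp(-r*dt) * [p_u*0.000000 + p_m*3.660068 + p_d*20.528596] = 5.982489


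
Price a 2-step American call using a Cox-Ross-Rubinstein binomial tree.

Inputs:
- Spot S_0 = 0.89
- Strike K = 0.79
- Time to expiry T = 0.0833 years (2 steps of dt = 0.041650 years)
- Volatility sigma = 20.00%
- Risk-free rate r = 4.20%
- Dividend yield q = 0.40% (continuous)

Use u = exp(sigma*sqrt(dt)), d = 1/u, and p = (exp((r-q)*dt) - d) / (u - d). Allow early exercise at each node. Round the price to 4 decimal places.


Answer: Price = V(0,0) = 0.1025

Derivation:
dt = T/N = 0.041650
u = exp(sigma*sqrt(dt)) = 1.041661; d = 1/u = 0.960005
p = (exp((r-q)*dt) - d) / (u - d) = 0.509195
Discount per step: exp(-r*dt) = 0.998252
Stock lattice S(k, i) with i counting down-moves:
  k=0: S(0,0) = 0.8900
  k=1: S(1,0) = 0.9271; S(1,1) = 0.8544
  k=2: S(2,0) = 0.9657; S(2,1) = 0.8900; S(2,2) = 0.8202
Terminal payoffs V(N, i) = max(S_T - K, 0):
  V(2,0) = 0.175702; V(2,1) = 0.100000; V(2,2) = 0.030233
Backward induction: V(k, i) = exp(-r*dt) * [p * V(k+1, i) + (1-p) * V(k+1, i+1)]; then take max(V_cont, immediate exercise) for American.
  V(1,0) = exp(-r*dt) * [p*0.175702 + (1-p)*0.100000] = 0.138305; exercise = 0.137078; V(1,0) = max -> 0.138305
  V(1,1) = exp(-r*dt) * [p*0.100000 + (1-p)*0.030233] = 0.065643; exercise = 0.064405; V(1,1) = max -> 0.065643
  V(0,0) = exp(-r*dt) * [p*0.138305 + (1-p)*0.065643] = 0.102463; exercise = 0.100000; V(0,0) = max -> 0.102463


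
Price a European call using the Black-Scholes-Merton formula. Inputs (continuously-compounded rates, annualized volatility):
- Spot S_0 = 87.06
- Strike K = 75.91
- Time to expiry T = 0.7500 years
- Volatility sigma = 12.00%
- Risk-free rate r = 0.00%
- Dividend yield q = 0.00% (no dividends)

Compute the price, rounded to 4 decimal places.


d1 = (ln(S/K) + (r - q + 0.5*sigma^2) * T) / (sigma * sqrt(T)) = 1.37071718
d2 = d1 - sigma * sqrt(T) = 1.26679413
exp(-rT) = 1.00000000; exp(-qT) = 1.00000000
C = S_0 * exp(-qT) * N(d1) - K * exp(-rT) * N(d2)
N(d1) = 0.91476843; N(d2) = 0.89738554
C = 87.0600 * 1.00000000 * 0.91476843 - 75.9100 * 1.00000000 * 0.89738554 = 11.5192

Answer: Price = 11.5192


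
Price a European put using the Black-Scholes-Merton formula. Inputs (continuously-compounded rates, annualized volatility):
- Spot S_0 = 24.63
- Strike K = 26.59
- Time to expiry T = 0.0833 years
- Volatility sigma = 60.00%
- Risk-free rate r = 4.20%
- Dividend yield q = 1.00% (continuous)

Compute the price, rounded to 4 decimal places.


Answer: Price = 2.8647

Derivation:
d1 = (ln(S/K) + (r - q + 0.5*sigma^2) * T) / (sigma * sqrt(T)) = -0.34018736
d2 = d1 - sigma * sqrt(T) = -0.51335779
exp(-rT) = 0.99650751; exp(-qT) = 0.99916735
P = K * exp(-rT) * N(-d2) - S_0 * exp(-qT) * N(-d1)
N(-d1) = 0.63314228; N(-d2) = 0.69614947
P = 26.5900 * 0.99650751 * 0.69614947 - 24.6300 * 0.99916735 * 0.63314228 = 2.8647


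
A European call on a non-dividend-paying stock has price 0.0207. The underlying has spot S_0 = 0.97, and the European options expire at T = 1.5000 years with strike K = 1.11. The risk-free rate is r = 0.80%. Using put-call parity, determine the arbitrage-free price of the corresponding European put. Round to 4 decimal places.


Put-call parity: C - P = S_0 * exp(-qT) - K * exp(-rT).
S_0 * exp(-qT) = 0.9700 * 1.00000000 = 0.97000000
K * exp(-rT) = 1.1100 * 0.98807171 = 1.09675960
P = C - S*exp(-qT) + K*exp(-rT)
P = 0.0207 - 0.97000000 + 1.09675960 = 0.1475

Answer: Put price = 0.1475


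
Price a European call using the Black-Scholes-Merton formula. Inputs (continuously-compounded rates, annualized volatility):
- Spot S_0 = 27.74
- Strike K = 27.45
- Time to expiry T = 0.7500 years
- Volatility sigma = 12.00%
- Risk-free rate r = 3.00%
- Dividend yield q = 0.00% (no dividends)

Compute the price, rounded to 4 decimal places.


Answer: Price = 1.6378

Derivation:
d1 = (ln(S/K) + (r - q + 0.5*sigma^2) * T) / (sigma * sqrt(T)) = 0.36959315
d2 = d1 - sigma * sqrt(T) = 0.26567010
exp(-rT) = 0.97775124; exp(-qT) = 1.00000000
C = S_0 * exp(-qT) * N(d1) - K * exp(-rT) * N(d2)
N(d1) = 0.64415717; N(d2) = 0.60475335
C = 27.7400 * 1.00000000 * 0.64415717 - 27.4500 * 0.97775124 * 0.60475335 = 1.6378


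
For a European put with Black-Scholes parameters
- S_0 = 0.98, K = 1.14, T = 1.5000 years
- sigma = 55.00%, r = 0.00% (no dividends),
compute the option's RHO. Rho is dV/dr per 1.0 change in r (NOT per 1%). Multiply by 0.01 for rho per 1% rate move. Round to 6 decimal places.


d1 = 0.1122965311; d2 = -0.5613131482
phi(d1) = 0.3964347610; exp(-qT) = 1.0000000000; exp(-rT) = 1.0000000000
N(-d2) = 0.7127079601
Rho = -K*T*exp(-rT)*N(-d2) = -1.1400 * 1.5000 * 1.0000000000 * 0.7127079601 = -1.218731

Answer: Rho = -1.218731


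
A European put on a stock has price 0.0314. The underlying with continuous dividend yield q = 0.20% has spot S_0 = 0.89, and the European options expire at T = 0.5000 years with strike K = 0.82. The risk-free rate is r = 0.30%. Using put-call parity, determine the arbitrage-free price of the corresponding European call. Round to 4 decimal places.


Put-call parity: C - P = S_0 * exp(-qT) - K * exp(-rT).
S_0 * exp(-qT) = 0.8900 * 0.99900050 = 0.88911044
K * exp(-rT) = 0.8200 * 0.99850112 = 0.81877092
C = P + S*exp(-qT) - K*exp(-rT)
C = 0.0314 + 0.88911044 - 0.81877092 = 0.1017

Answer: Call price = 0.1017


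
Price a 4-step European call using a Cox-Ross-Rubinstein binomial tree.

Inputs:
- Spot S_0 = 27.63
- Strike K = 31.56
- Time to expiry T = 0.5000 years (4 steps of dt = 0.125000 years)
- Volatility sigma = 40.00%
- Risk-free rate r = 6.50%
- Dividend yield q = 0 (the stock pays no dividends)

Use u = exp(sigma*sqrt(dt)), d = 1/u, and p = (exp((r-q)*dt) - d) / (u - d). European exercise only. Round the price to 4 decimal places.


Answer: Price = V(0,0) = 2.1831

Derivation:
dt = T/N = 0.125000
u = exp(sigma*sqrt(dt)) = 1.151910; d = 1/u = 0.868123
p = (exp((r-q)*dt) - d) / (u - d) = 0.493451
Discount per step: exp(-r*dt) = 0.991908
Stock lattice S(k, i) with i counting down-moves:
  k=0: S(0,0) = 27.6300
  k=1: S(1,0) = 31.8273; S(1,1) = 23.9863
  k=2: S(2,0) = 36.6621; S(2,1) = 27.6300; S(2,2) = 20.8230
  k=3: S(3,0) = 42.2315; S(3,1) = 31.8273; S(3,2) = 23.9863; S(3,3) = 18.0770
  k=4: S(4,0) = 48.6469; S(4,1) = 36.6621; S(4,2) = 27.6300; S(4,3) = 20.8230; S(4,4) = 15.6930
Terminal payoffs V(N, i) = max(S_T - K, 0):
  V(4,0) = 17.086875; V(4,1) = 5.102149; V(4,2) = 0.000000; V(4,3) = 0.000000; V(4,4) = 0.000000
Backward induction: V(k, i) = exp(-r*dt) * [p * V(k+1, i) + (1-p) * V(k+1, i+1)].
  V(3,0) = exp(-r*dt) * [p*17.086875 + (1-p)*5.102149] = 10.926878
  V(3,1) = exp(-r*dt) * [p*5.102149 + (1-p)*0.000000] = 2.497286
  V(3,2) = exp(-r*dt) * [p*0.000000 + (1-p)*0.000000] = 0.000000
  V(3,3) = exp(-r*dt) * [p*0.000000 + (1-p)*0.000000] = 0.000000
  V(2,0) = exp(-r*dt) * [p*10.926878 + (1-p)*2.497286] = 6.603007
  V(2,1) = exp(-r*dt) * [p*2.497286 + (1-p)*0.000000] = 1.222316
  V(2,2) = exp(-r*dt) * [p*0.000000 + (1-p)*0.000000] = 0.000000
  V(1,0) = exp(-r*dt) * [p*6.603007 + (1-p)*1.222316] = 3.846046
  V(1,1) = exp(-r*dt) * [p*1.222316 + (1-p)*0.000000] = 0.598272
  V(0,0) = exp(-r*dt) * [p*3.846046 + (1-p)*0.598272] = 2.183079


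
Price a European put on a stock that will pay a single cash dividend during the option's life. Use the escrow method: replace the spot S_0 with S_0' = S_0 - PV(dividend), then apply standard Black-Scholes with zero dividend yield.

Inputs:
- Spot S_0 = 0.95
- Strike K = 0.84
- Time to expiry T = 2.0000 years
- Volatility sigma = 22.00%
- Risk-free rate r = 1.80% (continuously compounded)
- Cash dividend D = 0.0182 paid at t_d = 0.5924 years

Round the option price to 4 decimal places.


PV(D) = D * exp(-r * t_d) = 0.0182 * 0.98939345 = 0.01800696
S_0' = S_0 - PV(D) = 0.9500 - 0.01800696 = 0.93199304
d1 = (ln(S_0'/K) + (r + sigma^2/2)*T) / (sigma*sqrt(T)) = 0.60529451
d2 = d1 - sigma*sqrt(T) = 0.29416752
exp(-rT) = 0.96464029
N(-d1) = 0.27249167; N(-d2) = 0.38431495
P = K * exp(-rT) * N(-d2) - S_0' * N(-d1) = 0.8400 * 0.96464029 * 0.38431495 - 0.93199304 * 0.27249167 = 0.0574

Answer: Price = 0.0574


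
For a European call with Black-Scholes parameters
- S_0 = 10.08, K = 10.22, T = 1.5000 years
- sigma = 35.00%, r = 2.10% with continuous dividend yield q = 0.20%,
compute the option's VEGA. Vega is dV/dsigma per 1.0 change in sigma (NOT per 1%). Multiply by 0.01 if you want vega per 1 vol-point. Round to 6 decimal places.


Answer: Vega = 4.760900

Derivation:
d1 = 0.2486387873; d2 = -0.1800219176
phi(d1) = 0.3867993652; exp(-qT) = 0.9970044955; exp(-rT) = 0.9689909565
Vega = S * exp(-qT) * phi(d1) * sqrt(T) = 10.0800 * 0.9970044955 * 0.3867993652 * 1.2247448714 = 4.760900


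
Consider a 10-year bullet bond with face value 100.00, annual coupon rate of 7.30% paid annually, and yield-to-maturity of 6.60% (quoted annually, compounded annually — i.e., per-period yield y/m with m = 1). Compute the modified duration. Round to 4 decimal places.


Coupon per period c = face * coupon_rate / m = 7.300000
Periods per year m = 1; per-period yield y/m = 0.066000
Number of cashflows N = 10
Cashflows (t years, CF_t, discount factor 1/(1+y/m)^(m*t), PV):
  t = 1.0000: CF_t = 7.300000, DF = 0.938086, PV = 6.848030
  t = 2.0000: CF_t = 7.300000, DF = 0.880006, PV = 6.424043
  t = 3.0000: CF_t = 7.300000, DF = 0.825521, PV = 6.026307
  t = 4.0000: CF_t = 7.300000, DF = 0.774410, PV = 5.653196
  t = 5.0000: CF_t = 7.300000, DF = 0.726464, PV = 5.303186
  t = 6.0000: CF_t = 7.300000, DF = 0.681486, PV = 4.974846
  t = 7.0000: CF_t = 7.300000, DF = 0.639292, PV = 4.666835
  t = 8.0000: CF_t = 7.300000, DF = 0.599711, PV = 4.377894
  t = 9.0000: CF_t = 7.300000, DF = 0.562581, PV = 4.106842
  t = 10.0000: CF_t = 107.300000, DF = 0.527750, PV = 56.627537
Price P = sum_t PV_t = 105.008716
First compute Macaulay numerator sum_t t * PV_t:
  t * PV_t at t = 1.0000: 6.848030
  t * PV_t at t = 2.0000: 12.848086
  t * PV_t at t = 3.0000: 18.078921
  t * PV_t at t = 4.0000: 22.612784
  t * PV_t at t = 5.0000: 26.515929
  t * PV_t at t = 6.0000: 29.849075
  t * PV_t at t = 7.0000: 32.667844
  t * PV_t at t = 8.0000: 35.023150
  t * PV_t at t = 9.0000: 36.961580
  t * PV_t at t = 10.0000: 566.275373
Macaulay duration D = 787.680772 / 105.008716 = 7.501099
Modified duration = D / (1 + y/m) = 7.501099 / (1 + 0.066000) = 7.036678

Answer: Modified duration = 7.0367


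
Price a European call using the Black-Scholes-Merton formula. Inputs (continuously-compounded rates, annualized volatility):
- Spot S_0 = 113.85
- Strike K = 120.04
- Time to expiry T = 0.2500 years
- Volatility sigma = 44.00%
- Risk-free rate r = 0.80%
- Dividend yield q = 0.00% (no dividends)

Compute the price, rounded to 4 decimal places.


Answer: Price = 7.5297

Derivation:
d1 = (ln(S/K) + (r - q + 0.5*sigma^2) * T) / (sigma * sqrt(T)) = -0.12156013
d2 = d1 - sigma * sqrt(T) = -0.34156013
exp(-rT) = 0.99800200; exp(-qT) = 1.00000000
C = S_0 * exp(-qT) * N(d1) - K * exp(-rT) * N(d2)
N(d1) = 0.45162370; N(d2) = 0.36634097
C = 113.8500 * 1.00000000 * 0.45162370 - 120.0400 * 0.99800200 * 0.36634097 = 7.5297


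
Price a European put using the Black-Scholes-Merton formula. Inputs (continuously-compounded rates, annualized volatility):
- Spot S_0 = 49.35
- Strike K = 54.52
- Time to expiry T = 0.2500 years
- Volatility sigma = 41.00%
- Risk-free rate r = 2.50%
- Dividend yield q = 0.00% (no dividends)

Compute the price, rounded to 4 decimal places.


Answer: Price = 7.0704

Derivation:
d1 = (ln(S/K) + (r - q + 0.5*sigma^2) * T) / (sigma * sqrt(T)) = -0.35301142
d2 = d1 - sigma * sqrt(T) = -0.55801142
exp(-rT) = 0.99376949; exp(-qT) = 1.00000000
P = K * exp(-rT) * N(-d2) - S_0 * exp(-qT) * N(-d1)
N(-d1) = 0.63796006; N(-d2) = 0.71158171
P = 54.5200 * 0.99376949 * 0.71158171 - 49.3500 * 1.00000000 * 0.63796006 = 7.0704


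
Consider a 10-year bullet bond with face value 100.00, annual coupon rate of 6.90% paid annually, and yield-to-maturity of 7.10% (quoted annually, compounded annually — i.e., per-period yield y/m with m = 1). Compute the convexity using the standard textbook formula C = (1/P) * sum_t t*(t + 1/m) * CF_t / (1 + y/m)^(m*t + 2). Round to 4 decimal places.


Answer: Convexity = 64.9273

Derivation:
Coupon per period c = face * coupon_rate / m = 6.900000
Periods per year m = 1; per-period yield y/m = 0.071000
Number of cashflows N = 10
Cashflows (t years, CF_t, discount factor 1/(1+y/m)^(m*t), PV):
  t = 1.0000: CF_t = 6.900000, DF = 0.933707, PV = 6.442577
  t = 2.0000: CF_t = 6.900000, DF = 0.871808, PV = 6.015478
  t = 3.0000: CF_t = 6.900000, DF = 0.814013, PV = 5.616693
  t = 4.0000: CF_t = 6.900000, DF = 0.760050, PV = 5.244344
  t = 5.0000: CF_t = 6.900000, DF = 0.709664, PV = 4.896680
  t = 6.0000: CF_t = 6.900000, DF = 0.662618, PV = 4.572064
  t = 7.0000: CF_t = 6.900000, DF = 0.618691, PV = 4.268967
  t = 8.0000: CF_t = 6.900000, DF = 0.577676, PV = 3.985964
  t = 9.0000: CF_t = 6.900000, DF = 0.539380, PV = 3.721721
  t = 10.0000: CF_t = 106.900000, DF = 0.503623, PV = 53.837266
Price P = sum_t PV_t = 98.601754
Convexity numerator sum_t t*(t + 1/m) * CF_t / (1+y/m)^(m*t + 2):
  t = 1.0000: term = 11.233386
  t = 2.0000: term = 31.466067
  t = 3.0000: term = 58.760162
  t = 4.0000: term = 91.441273
  t = 5.0000: term = 128.069009
  t = 6.0000: term = 167.410470
  t = 7.0000: term = 208.416395
  t = 8.0000: term = 250.199754
  t = 9.0000: term = 292.016520
  t = 10.0000: term = 5162.935986
Convexity = (1/P) * sum = 6401.949021 / 98.601754 = 64.927334


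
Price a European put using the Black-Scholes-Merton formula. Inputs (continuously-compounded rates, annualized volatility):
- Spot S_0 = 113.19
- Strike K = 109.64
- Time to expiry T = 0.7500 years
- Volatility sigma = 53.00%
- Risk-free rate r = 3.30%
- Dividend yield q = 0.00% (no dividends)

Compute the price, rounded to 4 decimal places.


Answer: Price = 17.0144

Derivation:
d1 = (ln(S/K) + (r - q + 0.5*sigma^2) * T) / (sigma * sqrt(T)) = 0.35284392
d2 = d1 - sigma * sqrt(T) = -0.10614955
exp(-rT) = 0.97555377; exp(-qT) = 1.00000000
P = K * exp(-rT) * N(-d2) - S_0 * exp(-qT) * N(-d1)
N(-d1) = 0.36210273; N(-d2) = 0.54226815
P = 109.6400 * 0.97555377 * 0.54226815 - 113.1900 * 1.00000000 * 0.36210273 = 17.0144


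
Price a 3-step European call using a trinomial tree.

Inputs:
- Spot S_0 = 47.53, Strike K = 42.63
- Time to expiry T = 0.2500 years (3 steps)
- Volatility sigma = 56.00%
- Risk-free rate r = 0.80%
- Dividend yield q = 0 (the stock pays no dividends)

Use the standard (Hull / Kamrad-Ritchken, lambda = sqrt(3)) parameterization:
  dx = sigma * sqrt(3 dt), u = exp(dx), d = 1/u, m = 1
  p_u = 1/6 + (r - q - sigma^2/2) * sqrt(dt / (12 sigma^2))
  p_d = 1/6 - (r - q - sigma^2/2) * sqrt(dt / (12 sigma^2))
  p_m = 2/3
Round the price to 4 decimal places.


dt = T/N = 0.083333; dx = sigma*sqrt(3*dt) = 0.280000
u = exp(dx) = 1.323130; d = 1/u = 0.755784
p_u = 0.144524, p_m = 0.666667, p_d = 0.188810
Discount per step: exp(-r*dt) = 0.999334
Stock lattice S(k, j) with j the centered position index:
  k=0: S(0,+0) = 47.5300
  k=1: S(1,-1) = 35.9224; S(1,+0) = 47.5300; S(1,+1) = 62.8884
  k=2: S(2,-2) = 27.1496; S(2,-1) = 35.9224; S(2,+0) = 47.5300; S(2,+1) = 62.8884; S(2,+2) = 83.2095
  k=3: S(3,-3) = 20.5192; S(3,-2) = 27.1496; S(3,-1) = 35.9224; S(3,+0) = 47.5300; S(3,+1) = 62.8884; S(3,+2) = 83.2095; S(3,+3) = 110.0969
Terminal payoffs V(N, j) = max(S_T - K, 0):
  V(3,-3) = 0.000000; V(3,-2) = 0.000000; V(3,-1) = 0.000000; V(3,+0) = 4.900000; V(3,+1) = 20.258360; V(3,+2) = 40.579464; V(3,+3) = 67.466922
Backward induction: V(k, j) = exp(-r*dt) * [p_u * V(k+1, j+1) + p_m * V(k+1, j) + p_d * V(k+1, j-1)]
  V(2,-2) = exp(-r*dt) * [p_u*0.000000 + p_m*0.000000 + p_d*0.000000] = 0.000000
  V(2,-1) = exp(-r*dt) * [p_u*4.900000 + p_m*0.000000 + p_d*0.000000] = 0.707695
  V(2,+0) = exp(-r*dt) * [p_u*20.258360 + p_m*4.900000 + p_d*0.000000] = 6.190354
  V(2,+1) = exp(-r*dt) * [p_u*40.579464 + p_m*20.258360 + p_d*4.900000] = 20.281913
  V(2,+2) = exp(-r*dt) * [p_u*67.466922 + p_m*40.579464 + p_d*20.258360] = 40.601447
  V(1,-1) = exp(-r*dt) * [p_u*6.190354 + p_m*0.707695 + p_d*0.000000] = 1.365539
  V(1,+0) = exp(-r*dt) * [p_u*20.281913 + p_m*6.190354 + p_d*0.707695] = 7.186948
  V(1,+1) = exp(-r*dt) * [p_u*40.601447 + p_m*20.281913 + p_d*6.190354] = 20.544248
  V(0,+0) = exp(-r*dt) * [p_u*20.544248 + p_m*7.186948 + p_d*1.365539] = 8.012915

Answer: Price = V(0,0) = 8.0129


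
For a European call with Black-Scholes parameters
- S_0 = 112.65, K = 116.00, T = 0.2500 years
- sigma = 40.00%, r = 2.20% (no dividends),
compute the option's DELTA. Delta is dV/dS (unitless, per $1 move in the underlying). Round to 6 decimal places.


d1 = -0.0190226211; d2 = -0.2190226211
phi(d1) = 0.3988701063; exp(-qT) = 1.0000000000; exp(-rT) = 0.9945150973
N(d1) = 0.4924115298
Delta = exp(-qT) * N(d1) = 1.0000000000 * 0.4924115298 = 0.492412

Answer: Delta = 0.492412


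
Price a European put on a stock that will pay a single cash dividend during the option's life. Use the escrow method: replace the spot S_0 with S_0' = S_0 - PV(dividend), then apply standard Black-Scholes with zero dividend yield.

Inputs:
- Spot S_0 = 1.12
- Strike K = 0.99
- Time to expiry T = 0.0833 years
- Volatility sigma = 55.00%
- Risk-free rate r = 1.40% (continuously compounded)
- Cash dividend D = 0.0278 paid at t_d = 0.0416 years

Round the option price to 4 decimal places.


Answer: Price = 0.0266

Derivation:
PV(D) = D * exp(-r * t_d) = 0.0278 * 0.99941777 = 0.02778381
S_0' = S_0 - PV(D) = 1.1200 - 0.02778381 = 1.09221619
d1 = (ln(S_0'/K) + (r + sigma^2/2)*T) / (sigma*sqrt(T)) = 0.70571247
d2 = d1 - sigma*sqrt(T) = 0.54697290
exp(-rT) = 0.99883448
N(-d1) = 0.24018348; N(-d2) = 0.29219868
P = K * exp(-rT) * N(-d2) - S_0' * N(-d1) = 0.9900 * 0.99883448 * 0.29219868 - 1.09221619 * 0.24018348 = 0.0266


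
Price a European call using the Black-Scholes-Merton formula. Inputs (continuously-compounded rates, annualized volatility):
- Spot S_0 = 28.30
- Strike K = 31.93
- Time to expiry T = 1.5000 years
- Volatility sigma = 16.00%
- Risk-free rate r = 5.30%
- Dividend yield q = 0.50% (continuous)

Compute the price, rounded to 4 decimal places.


d1 = (ln(S/K) + (r - q + 0.5*sigma^2) * T) / (sigma * sqrt(T)) = -0.15046094
d2 = d1 - sigma * sqrt(T) = -0.34642012
exp(-rT) = 0.92357802; exp(-qT) = 0.99252805
C = S_0 * exp(-qT) * N(d1) - K * exp(-rT) * N(d2)
N(d1) = 0.44020048; N(d2) = 0.36451350
C = 28.3000 * 0.99252805 * 0.44020048 - 31.9300 * 0.92357802 * 0.36451350 = 1.6151

Answer: Price = 1.6151


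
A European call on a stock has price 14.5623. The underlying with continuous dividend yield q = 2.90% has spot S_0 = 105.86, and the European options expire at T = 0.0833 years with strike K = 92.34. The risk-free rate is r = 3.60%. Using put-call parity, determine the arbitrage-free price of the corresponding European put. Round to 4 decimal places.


Answer: Put price = 1.0212

Derivation:
Put-call parity: C - P = S_0 * exp(-qT) - K * exp(-rT).
S_0 * exp(-qT) = 105.8600 * 0.99758722 = 105.60458263
K * exp(-rT) = 92.3400 * 0.99700569 = 92.06350559
P = C - S*exp(-qT) + K*exp(-rT)
P = 14.5623 - 105.60458263 + 92.06350559 = 1.0212


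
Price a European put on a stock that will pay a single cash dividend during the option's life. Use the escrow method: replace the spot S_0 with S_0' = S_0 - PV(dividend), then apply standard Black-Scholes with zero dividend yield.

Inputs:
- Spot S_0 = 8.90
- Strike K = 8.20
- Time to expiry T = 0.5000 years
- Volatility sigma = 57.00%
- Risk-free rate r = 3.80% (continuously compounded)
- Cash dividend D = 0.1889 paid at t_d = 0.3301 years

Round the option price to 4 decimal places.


Answer: Price = 1.0302

Derivation:
PV(D) = D * exp(-r * t_d) = 0.1889 * 0.98753455 = 0.18654528
S_0' = S_0 - PV(D) = 8.9000 - 0.18654528 = 8.71345472
d1 = (ln(S_0'/K) + (r + sigma^2/2)*T) / (sigma*sqrt(T)) = 0.39935207
d2 = d1 - sigma*sqrt(T) = -0.00369880
exp(-rT) = 0.98117936
N(-d1) = 0.34481690; N(-d2) = 0.50147560
P = K * exp(-rT) * N(-d2) - S_0' * N(-d1) = 8.2000 * 0.98117936 * 0.50147560 - 8.71345472 * 0.34481690 = 1.0302


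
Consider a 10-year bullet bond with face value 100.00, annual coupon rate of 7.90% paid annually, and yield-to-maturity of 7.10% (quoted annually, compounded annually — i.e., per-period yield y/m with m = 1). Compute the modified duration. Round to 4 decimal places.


Answer: Modified duration = 6.8652

Derivation:
Coupon per period c = face * coupon_rate / m = 7.900000
Periods per year m = 1; per-period yield y/m = 0.071000
Number of cashflows N = 10
Cashflows (t years, CF_t, discount factor 1/(1+y/m)^(m*t), PV):
  t = 1.0000: CF_t = 7.900000, DF = 0.933707, PV = 7.376284
  t = 2.0000: CF_t = 7.900000, DF = 0.871808, PV = 6.887287
  t = 3.0000: CF_t = 7.900000, DF = 0.814013, PV = 6.430706
  t = 4.0000: CF_t = 7.900000, DF = 0.760050, PV = 6.004394
  t = 5.0000: CF_t = 7.900000, DF = 0.709664, PV = 5.606344
  t = 6.0000: CF_t = 7.900000, DF = 0.662618, PV = 5.234682
  t = 7.0000: CF_t = 7.900000, DF = 0.618691, PV = 4.887658
  t = 8.0000: CF_t = 7.900000, DF = 0.577676, PV = 4.563639
  t = 9.0000: CF_t = 7.900000, DF = 0.539380, PV = 4.261101
  t = 10.0000: CF_t = 107.900000, DF = 0.503623, PV = 54.340889
Price P = sum_t PV_t = 105.592984
First compute Macaulay numerator sum_t t * PV_t:
  t * PV_t at t = 1.0000: 7.376284
  t * PV_t at t = 2.0000: 13.774573
  t * PV_t at t = 3.0000: 19.292119
  t * PV_t at t = 4.0000: 24.017577
  t * PV_t at t = 5.0000: 28.031720
  t * PV_t at t = 6.0000: 31.408089
  t * PV_t at t = 7.0000: 34.213605
  t * PV_t at t = 8.0000: 36.509116
  t * PV_t at t = 9.0000: 38.349911
  t * PV_t at t = 10.0000: 543.408887
Macaulay duration D = 776.381881 / 105.592984 = 7.352590
Modified duration = D / (1 + y/m) = 7.352590 / (1 + 0.071000) = 6.865163


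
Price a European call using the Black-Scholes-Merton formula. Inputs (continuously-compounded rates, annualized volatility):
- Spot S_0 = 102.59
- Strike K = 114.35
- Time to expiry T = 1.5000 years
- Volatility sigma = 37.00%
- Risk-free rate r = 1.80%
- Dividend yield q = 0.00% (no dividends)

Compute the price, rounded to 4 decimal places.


d1 = (ln(S/K) + (r - q + 0.5*sigma^2) * T) / (sigma * sqrt(T)) = 0.04667611
d2 = d1 - sigma * sqrt(T) = -0.40647949
exp(-rT) = 0.97336124; exp(-qT) = 1.00000000
C = S_0 * exp(-qT) * N(d1) - K * exp(-rT) * N(d2)
N(d1) = 0.51861432; N(d2) = 0.34219516
C = 102.5900 * 1.00000000 * 0.51861432 - 114.3500 * 0.97336124 * 0.34219516 = 15.1170

Answer: Price = 15.1170


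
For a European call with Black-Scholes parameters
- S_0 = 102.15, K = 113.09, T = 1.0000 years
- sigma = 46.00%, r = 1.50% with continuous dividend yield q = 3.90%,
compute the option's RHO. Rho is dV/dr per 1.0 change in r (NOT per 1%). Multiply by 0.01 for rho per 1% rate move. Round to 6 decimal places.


d1 = -0.0433513927; d2 = -0.5033513927
phi(d1) = 0.3985675817; exp(-qT) = 0.9617507091; exp(-rT) = 0.9851119396
N(d2) = 0.3073586198
Rho = K*T*exp(-rT)*N(d2) = 113.0900 * 1.0000 * 0.9851119396 * 0.3073586198 = 34.241689

Answer: Rho = 34.241689


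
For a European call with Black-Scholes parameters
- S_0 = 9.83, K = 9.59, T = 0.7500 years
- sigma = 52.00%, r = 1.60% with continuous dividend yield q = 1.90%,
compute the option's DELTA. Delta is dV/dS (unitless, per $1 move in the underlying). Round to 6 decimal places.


Answer: Delta = 0.599757

Derivation:
d1 = 0.2750586511; d2 = -0.1752745589
phi(d1) = 0.3841327189; exp(-qT) = 0.9858510507; exp(-rT) = 0.9880717129
N(d1) = 0.6083644108
Delta = exp(-qT) * N(d1) = 0.9858510507 * 0.6083644108 = 0.599757


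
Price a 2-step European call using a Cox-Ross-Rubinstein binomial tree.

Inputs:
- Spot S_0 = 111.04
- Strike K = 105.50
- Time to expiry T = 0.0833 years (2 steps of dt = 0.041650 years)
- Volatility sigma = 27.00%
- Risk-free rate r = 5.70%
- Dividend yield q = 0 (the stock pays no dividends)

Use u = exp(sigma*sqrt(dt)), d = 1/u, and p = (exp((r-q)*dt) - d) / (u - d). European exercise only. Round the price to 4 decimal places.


Answer: Price = V(0,0) = 7.4978

Derivation:
dt = T/N = 0.041650
u = exp(sigma*sqrt(dt)) = 1.056649; d = 1/u = 0.946388
p = (exp((r-q)*dt) - d) / (u - d) = 0.507785
Discount per step: exp(-r*dt) = 0.997629
Stock lattice S(k, i) with i counting down-moves:
  k=0: S(0,0) = 111.0400
  k=1: S(1,0) = 117.3303; S(1,1) = 105.0869
  k=2: S(2,0) = 123.9769; S(2,1) = 111.0400; S(2,2) = 99.4530
Terminal payoffs V(N, i) = max(S_T - K, 0):
  V(2,0) = 18.476928; V(2,1) = 5.540000; V(2,2) = 0.000000
Backward induction: V(k, i) = exp(-r*dt) * [p * V(k+1, i) + (1-p) * V(k+1, i+1)].
  V(1,0) = exp(-r*dt) * [p*18.476928 + (1-p)*5.540000] = 12.080460
  V(1,1) = exp(-r*dt) * [p*5.540000 + (1-p)*0.000000] = 2.806456
  V(0,0) = exp(-r*dt) * [p*12.080460 + (1-p)*2.806456] = 7.497832


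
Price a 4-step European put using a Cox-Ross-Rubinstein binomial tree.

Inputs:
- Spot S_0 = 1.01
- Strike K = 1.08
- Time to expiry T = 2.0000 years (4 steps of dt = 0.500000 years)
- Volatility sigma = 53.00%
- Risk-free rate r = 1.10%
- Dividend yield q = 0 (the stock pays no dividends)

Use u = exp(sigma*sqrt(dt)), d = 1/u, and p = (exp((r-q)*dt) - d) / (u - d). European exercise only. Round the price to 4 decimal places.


Answer: Price = V(0,0) = 0.3185

Derivation:
dt = T/N = 0.500000
u = exp(sigma*sqrt(dt)) = 1.454652; d = 1/u = 0.687450
p = (exp((r-q)*dt) - d) / (u - d) = 0.414578
Discount per step: exp(-r*dt) = 0.994515
Stock lattice S(k, i) with i counting down-moves:
  k=0: S(0,0) = 1.0100
  k=1: S(1,0) = 1.4692; S(1,1) = 0.6943
  k=2: S(2,0) = 2.1372; S(2,1) = 1.0100; S(2,2) = 0.4773
  k=3: S(3,0) = 3.1088; S(3,1) = 1.4692; S(3,2) = 0.6943; S(3,3) = 0.3281
  k=4: S(4,0) = 4.5223; S(4,1) = 2.1372; S(4,2) = 1.0100; S(4,3) = 0.4773; S(4,4) = 0.2256
Terminal payoffs V(N, i) = max(K - S_T, 0):
  V(4,0) = 0.000000; V(4,1) = 0.000000; V(4,2) = 0.070000; V(4,3) = 0.602687; V(4,4) = 0.854428
Backward induction: V(k, i) = exp(-r*dt) * [p * V(k+1, i) + (1-p) * V(k+1, i+1)].
  V(3,0) = exp(-r*dt) * [p*0.000000 + (1-p)*0.000000] = 0.000000
  V(3,1) = exp(-r*dt) * [p*0.000000 + (1-p)*0.070000] = 0.040755
  V(3,2) = exp(-r*dt) * [p*0.070000 + (1-p)*0.602687] = 0.379752
  V(3,3) = exp(-r*dt) * [p*0.602687 + (1-p)*0.854428] = 0.745948
  V(2,0) = exp(-r*dt) * [p*0.000000 + (1-p)*0.040755] = 0.023728
  V(2,1) = exp(-r*dt) * [p*0.040755 + (1-p)*0.379752] = 0.237899
  V(2,2) = exp(-r*dt) * [p*0.379752 + (1-p)*0.745948] = 0.590872
  V(1,0) = exp(-r*dt) * [p*0.023728 + (1-p)*0.237899] = 0.148290
  V(1,1) = exp(-r*dt) * [p*0.237899 + (1-p)*0.590872] = 0.442099
  V(0,0) = exp(-r*dt) * [p*0.148290 + (1-p)*0.442099] = 0.318535


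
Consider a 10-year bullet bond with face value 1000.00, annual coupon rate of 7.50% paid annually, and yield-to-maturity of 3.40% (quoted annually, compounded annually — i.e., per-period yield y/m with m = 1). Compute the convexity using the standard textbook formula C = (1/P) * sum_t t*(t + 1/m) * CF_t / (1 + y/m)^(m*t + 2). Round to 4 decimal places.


Coupon per period c = face * coupon_rate / m = 75.000000
Periods per year m = 1; per-period yield y/m = 0.034000
Number of cashflows N = 10
Cashflows (t years, CF_t, discount factor 1/(1+y/m)^(m*t), PV):
  t = 1.0000: CF_t = 75.000000, DF = 0.967118, PV = 72.533849
  t = 2.0000: CF_t = 75.000000, DF = 0.935317, PV = 70.148790
  t = 3.0000: CF_t = 75.000000, DF = 0.904562, PV = 67.842157
  t = 4.0000: CF_t = 75.000000, DF = 0.874818, PV = 65.611370
  t = 5.0000: CF_t = 75.000000, DF = 0.846052, PV = 63.453936
  t = 6.0000: CF_t = 75.000000, DF = 0.818233, PV = 61.367443
  t = 7.0000: CF_t = 75.000000, DF = 0.791327, PV = 59.349558
  t = 8.0000: CF_t = 75.000000, DF = 0.765307, PV = 57.398026
  t = 9.0000: CF_t = 75.000000, DF = 0.740142, PV = 55.510663
  t = 10.0000: CF_t = 1075.000000, DF = 0.715805, PV = 769.490171
Price P = sum_t PV_t = 1342.705964
Convexity numerator sum_t t*(t + 1/m) * CF_t / (1+y/m)^(m*t + 2):
  t = 1.0000: term = 135.684314
  t = 2.0000: term = 393.668222
  t = 3.0000: term = 761.447238
  t = 4.0000: term = 1227.348868
  t = 5.0000: term = 1780.486753
  t = 6.0000: term = 2410.717074
  t = 7.0000: term = 3108.597129
  t = 8.0000: term = 3865.345974
  t = 9.0000: term = 4672.807029
  t = 10.0000: term = 79168.913411
Convexity = (1/P) * sum = 97525.016012 / 1342.705964 = 72.633189

Answer: Convexity = 72.6332


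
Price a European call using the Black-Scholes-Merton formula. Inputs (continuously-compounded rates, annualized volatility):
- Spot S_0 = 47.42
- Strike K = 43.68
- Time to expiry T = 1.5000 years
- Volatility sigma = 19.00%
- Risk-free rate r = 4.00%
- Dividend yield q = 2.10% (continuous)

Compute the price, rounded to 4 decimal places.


d1 = (ln(S/K) + (r - q + 0.5*sigma^2) * T) / (sigma * sqrt(T)) = 0.59186870
d2 = d1 - sigma * sqrt(T) = 0.35916717
exp(-rT) = 0.94176453; exp(-qT) = 0.96899096
C = S_0 * exp(-qT) * N(d1) - K * exp(-rT) * N(d2)
N(d1) = 0.72303074; N(d2) = 0.64026498
C = 47.4200 * 0.96899096 * 0.72303074 - 43.6800 * 0.94176453 * 0.64026498 = 6.8848

Answer: Price = 6.8848


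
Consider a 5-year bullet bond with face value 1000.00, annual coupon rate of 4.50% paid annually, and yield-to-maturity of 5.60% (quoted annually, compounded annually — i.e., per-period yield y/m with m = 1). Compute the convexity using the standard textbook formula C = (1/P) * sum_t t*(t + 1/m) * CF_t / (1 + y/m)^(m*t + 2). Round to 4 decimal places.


Answer: Convexity = 23.8812

Derivation:
Coupon per period c = face * coupon_rate / m = 45.000000
Periods per year m = 1; per-period yield y/m = 0.056000
Number of cashflows N = 5
Cashflows (t years, CF_t, discount factor 1/(1+y/m)^(m*t), PV):
  t = 1.0000: CF_t = 45.000000, DF = 0.946970, PV = 42.613636
  t = 2.0000: CF_t = 45.000000, DF = 0.896752, PV = 40.353822
  t = 3.0000: CF_t = 45.000000, DF = 0.849197, PV = 38.213847
  t = 4.0000: CF_t = 45.000000, DF = 0.804163, PV = 36.187355
  t = 5.0000: CF_t = 1045.000000, DF = 0.761518, PV = 795.786742
Price P = sum_t PV_t = 953.155403
Convexity numerator sum_t t*(t + 1/m) * CF_t / (1+y/m)^(m*t + 2):
  t = 1.0000: term = 76.427694
  t = 2.0000: term = 217.124130
  t = 3.0000: term = 411.219943
  t = 4.0000: term = 649.021375
  t = 5.0000: term = 21408.691193
Convexity = (1/P) * sum = 22762.484335 / 953.155403 = 23.881189


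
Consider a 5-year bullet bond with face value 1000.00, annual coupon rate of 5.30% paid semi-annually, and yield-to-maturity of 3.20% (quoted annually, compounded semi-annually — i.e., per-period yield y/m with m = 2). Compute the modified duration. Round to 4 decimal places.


Answer: Modified duration = 4.4159

Derivation:
Coupon per period c = face * coupon_rate / m = 26.500000
Periods per year m = 2; per-period yield y/m = 0.016000
Number of cashflows N = 10
Cashflows (t years, CF_t, discount factor 1/(1+y/m)^(m*t), PV):
  t = 0.5000: CF_t = 26.500000, DF = 0.984252, PV = 26.082677
  t = 1.0000: CF_t = 26.500000, DF = 0.968752, PV = 25.671926
  t = 1.5000: CF_t = 26.500000, DF = 0.953496, PV = 25.267644
  t = 2.0000: CF_t = 26.500000, DF = 0.938480, PV = 24.869728
  t = 2.5000: CF_t = 26.500000, DF = 0.923701, PV = 24.478079
  t = 3.0000: CF_t = 26.500000, DF = 0.909155, PV = 24.092598
  t = 3.5000: CF_t = 26.500000, DF = 0.894837, PV = 23.713187
  t = 4.0000: CF_t = 26.500000, DF = 0.880745, PV = 23.339751
  t = 4.5000: CF_t = 26.500000, DF = 0.866875, PV = 22.972195
  t = 5.0000: CF_t = 1026.500000, DF = 0.853224, PV = 875.834149
Price P = sum_t PV_t = 1096.321934
First compute Macaulay numerator sum_t t * PV_t:
  t * PV_t at t = 0.5000: 13.041339
  t * PV_t at t = 1.0000: 25.671926
  t * PV_t at t = 1.5000: 37.901466
  t * PV_t at t = 2.0000: 49.739457
  t * PV_t at t = 2.5000: 61.195198
  t * PV_t at t = 3.0000: 72.277793
  t * PV_t at t = 3.5000: 82.996153
  t * PV_t at t = 4.0000: 93.359002
  t * PV_t at t = 4.5000: 103.374879
  t * PV_t at t = 5.0000: 4379.170743
Macaulay duration D = 4918.727956 / 1096.321934 = 4.486573
Modified duration = D / (1 + y/m) = 4.486573 / (1 + 0.016000) = 4.415918
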